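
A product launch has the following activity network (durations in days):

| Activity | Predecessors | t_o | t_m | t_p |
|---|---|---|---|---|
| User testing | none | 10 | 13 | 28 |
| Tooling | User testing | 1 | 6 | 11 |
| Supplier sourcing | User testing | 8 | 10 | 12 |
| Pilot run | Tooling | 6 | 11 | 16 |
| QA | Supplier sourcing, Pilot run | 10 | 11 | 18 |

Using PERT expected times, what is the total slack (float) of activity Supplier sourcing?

te_User testing = (10 + 4·13 + 28)/6 = 90/6 = 15
te_Tooling = (1 + 4·6 + 11)/6 = 36/6 = 6
te_Supplier sourcing = (8 + 4·10 + 12)/6 = 60/6 = 10
te_Pilot run = (6 + 4·11 + 16)/6 = 66/6 = 11
te_QA = (10 + 4·11 + 18)/6 = 72/6 = 12

Forward pass:
ES_User testing = 0; EF_User testing = 15
ES_Tooling = 15; EF_Tooling = 15+6 = 21
ES_Supplier sourcing = 15; EF_Supplier sourcing = 15+10 = 25
ES_Pilot run = 21; EF_Pilot run = 21+11 = 32
ES_QA = max(EF_Supplier sourcing=25, EF_Pilot run=32) = 32; EF_QA = 32+12 = 44
Expected project duration μ = 44 days. Critical path: User testing → Tooling → Pilot run → QA.

Backward pass:
LF_QA = 44; LS_QA = 44−12 = 32
LF_Pilot run = LS_QA = 32; LS_Pilot run = 32−11 = 21
LF_Supplier sourcing = LS_QA = 32; LS_Supplier sourcing = 32−10 = 22
LF_Tooling = LS_Pilot run = 21; LS_Tooling = 21−6 = 15
LF_User testing = min(LS_Tooling=15, LS_Supplier sourcing=22) = 15; LS_User testing = 15−15 = 0
Slack_Supplier sourcing = LS_Supplier sourcing − ES_Supplier sourcing = 22 − 15 = 7

7 days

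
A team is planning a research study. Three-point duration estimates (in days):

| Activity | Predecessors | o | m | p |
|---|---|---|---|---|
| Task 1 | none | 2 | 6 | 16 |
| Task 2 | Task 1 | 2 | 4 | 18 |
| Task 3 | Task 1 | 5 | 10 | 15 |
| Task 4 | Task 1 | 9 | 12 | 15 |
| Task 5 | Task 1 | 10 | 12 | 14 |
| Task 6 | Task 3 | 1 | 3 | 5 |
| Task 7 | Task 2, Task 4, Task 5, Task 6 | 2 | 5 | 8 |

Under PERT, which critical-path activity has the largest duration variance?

te_Task 1 = (2 + 4·6 + 16)/6 = 42/6 = 7; σ²_Task 1 = ((16−2)/6)² = 5.444
te_Task 2 = (2 + 4·4 + 18)/6 = 36/6 = 6; σ²_Task 2 = ((18−2)/6)² = 7.111
te_Task 3 = (5 + 4·10 + 15)/6 = 60/6 = 10; σ²_Task 3 = ((15−5)/6)² = 2.778
te_Task 4 = (9 + 4·12 + 15)/6 = 72/6 = 12; σ²_Task 4 = ((15−9)/6)² = 1.000
te_Task 5 = (10 + 4·12 + 14)/6 = 72/6 = 12; σ²_Task 5 = ((14−10)/6)² = 0.444
te_Task 6 = (1 + 4·3 + 5)/6 = 18/6 = 3; σ²_Task 6 = ((5−1)/6)² = 0.444
te_Task 7 = (2 + 4·5 + 8)/6 = 30/6 = 5; σ²_Task 7 = ((8−2)/6)² = 1.000

Forward pass:
ES_Task 1 = 0; EF_Task 1 = 7
ES_Task 2 = 7; EF_Task 2 = 7+6 = 13
ES_Task 3 = 7; EF_Task 3 = 7+10 = 17
ES_Task 4 = 7; EF_Task 4 = 7+12 = 19
ES_Task 5 = 7; EF_Task 5 = 7+12 = 19
ES_Task 6 = 17; EF_Task 6 = 17+3 = 20
ES_Task 7 = max(EF_Task 2=13, EF_Task 4=19, EF_Task 5=19, EF_Task 6=20) = 20; EF_Task 7 = 20+5 = 25
Expected project duration μ = 25 days. Critical path: Task 1 → Task 3 → Task 6 → Task 7.

Variances on critical path: σ²_Task 1=5.444, σ²_Task 3=2.778, σ²_Task 6=0.444, σ²_Task 7=1.000.
Largest is σ²_Task 1 = 5.444.

Task 1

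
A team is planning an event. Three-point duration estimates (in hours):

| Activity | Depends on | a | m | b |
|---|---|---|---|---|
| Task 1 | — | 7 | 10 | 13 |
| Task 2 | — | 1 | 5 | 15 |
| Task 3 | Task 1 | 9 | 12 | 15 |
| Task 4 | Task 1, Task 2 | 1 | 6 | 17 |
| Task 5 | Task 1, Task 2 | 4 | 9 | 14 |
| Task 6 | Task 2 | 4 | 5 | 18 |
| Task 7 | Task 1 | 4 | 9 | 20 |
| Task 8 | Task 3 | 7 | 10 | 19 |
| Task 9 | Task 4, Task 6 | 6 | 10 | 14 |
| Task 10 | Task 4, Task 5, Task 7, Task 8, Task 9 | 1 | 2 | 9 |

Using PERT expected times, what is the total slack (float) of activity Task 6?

10 hours

te_Task 1 = (7 + 4·10 + 13)/6 = 60/6 = 10
te_Task 2 = (1 + 4·5 + 15)/6 = 36/6 = 6
te_Task 3 = (9 + 4·12 + 15)/6 = 72/6 = 12
te_Task 4 = (1 + 4·6 + 17)/6 = 42/6 = 7
te_Task 5 = (4 + 4·9 + 14)/6 = 54/6 = 9
te_Task 6 = (4 + 4·5 + 18)/6 = 42/6 = 7
te_Task 7 = (4 + 4·9 + 20)/6 = 60/6 = 10
te_Task 8 = (7 + 4·10 + 19)/6 = 66/6 = 11
te_Task 9 = (6 + 4·10 + 14)/6 = 60/6 = 10
te_Task 10 = (1 + 4·2 + 9)/6 = 18/6 = 3

Forward pass:
ES_Task 1 = 0; EF_Task 1 = 10
ES_Task 2 = 0; EF_Task 2 = 6
ES_Task 3 = 10; EF_Task 3 = 10+12 = 22
ES_Task 4 = max(EF_Task 1=10, EF_Task 2=6) = 10; EF_Task 4 = 10+7 = 17
ES_Task 5 = max(EF_Task 1=10, EF_Task 2=6) = 10; EF_Task 5 = 10+9 = 19
ES_Task 6 = 6; EF_Task 6 = 6+7 = 13
ES_Task 7 = 10; EF_Task 7 = 10+10 = 20
ES_Task 8 = 22; EF_Task 8 = 22+11 = 33
ES_Task 9 = max(EF_Task 4=17, EF_Task 6=13) = 17; EF_Task 9 = 17+10 = 27
ES_Task 10 = max(EF_Task 4=17, EF_Task 5=19, EF_Task 7=20, EF_Task 8=33, EF_Task 9=27) = 33; EF_Task 10 = 33+3 = 36
Expected project duration μ = 36 hours. Critical path: Task 1 → Task 3 → Task 8 → Task 10.

Backward pass:
LF_Task 10 = 36; LS_Task 10 = 36−3 = 33
LF_Task 9 = LS_Task 10 = 33; LS_Task 9 = 33−10 = 23
LF_Task 8 = LS_Task 10 = 33; LS_Task 8 = 33−11 = 22
LF_Task 7 = LS_Task 10 = 33; LS_Task 7 = 33−10 = 23
LF_Task 6 = LS_Task 9 = 23; LS_Task 6 = 23−7 = 16
LF_Task 5 = LS_Task 10 = 33; LS_Task 5 = 33−9 = 24
LF_Task 4 = min(LS_Task 9=23, LS_Task 10=33) = 23; LS_Task 4 = 23−7 = 16
LF_Task 3 = LS_Task 8 = 22; LS_Task 3 = 22−12 = 10
LF_Task 2 = min(LS_Task 4=16, LS_Task 5=24, LS_Task 6=16) = 16; LS_Task 2 = 16−6 = 10
LF_Task 1 = min(LS_Task 3=10, LS_Task 4=16, LS_Task 5=24, LS_Task 7=23) = 10; LS_Task 1 = 10−10 = 0
Slack_Task 6 = LS_Task 6 − ES_Task 6 = 16 − 6 = 10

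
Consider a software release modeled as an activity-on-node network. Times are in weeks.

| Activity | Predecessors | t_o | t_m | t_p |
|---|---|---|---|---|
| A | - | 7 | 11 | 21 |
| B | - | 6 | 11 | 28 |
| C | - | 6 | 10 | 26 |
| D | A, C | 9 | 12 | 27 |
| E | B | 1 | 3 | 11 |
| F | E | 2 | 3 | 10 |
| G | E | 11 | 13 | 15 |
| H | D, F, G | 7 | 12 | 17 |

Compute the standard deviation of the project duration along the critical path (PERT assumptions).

te_A = (7 + 4·11 + 21)/6 = 72/6 = 12; σ²_A = ((21−7)/6)² = 5.444
te_B = (6 + 4·11 + 28)/6 = 78/6 = 13; σ²_B = ((28−6)/6)² = 13.444
te_C = (6 + 4·10 + 26)/6 = 72/6 = 12; σ²_C = ((26−6)/6)² = 11.111
te_D = (9 + 4·12 + 27)/6 = 84/6 = 14; σ²_D = ((27−9)/6)² = 9.000
te_E = (1 + 4·3 + 11)/6 = 24/6 = 4; σ²_E = ((11−1)/6)² = 2.778
te_F = (2 + 4·3 + 10)/6 = 24/6 = 4; σ²_F = ((10−2)/6)² = 1.778
te_G = (11 + 4·13 + 15)/6 = 78/6 = 13; σ²_G = ((15−11)/6)² = 0.444
te_H = (7 + 4·12 + 17)/6 = 72/6 = 12; σ²_H = ((17−7)/6)² = 2.778

Forward pass:
ES_A = 0; EF_A = 12
ES_B = 0; EF_B = 13
ES_C = 0; EF_C = 12
ES_D = max(EF_A=12, EF_C=12) = 12; EF_D = 12+14 = 26
ES_E = 13; EF_E = 13+4 = 17
ES_F = 17; EF_F = 17+4 = 21
ES_G = 17; EF_G = 17+13 = 30
ES_H = max(EF_D=26, EF_F=21, EF_G=30) = 30; EF_H = 30+12 = 42
Expected project duration μ = 42 weeks. Critical path: B → E → G → H.

Variance along critical path = 13.444 + 2.778 + 0.444 + 2.778 = 19.444
σ = √19.444 = 4.410 weeks

4.41 weeks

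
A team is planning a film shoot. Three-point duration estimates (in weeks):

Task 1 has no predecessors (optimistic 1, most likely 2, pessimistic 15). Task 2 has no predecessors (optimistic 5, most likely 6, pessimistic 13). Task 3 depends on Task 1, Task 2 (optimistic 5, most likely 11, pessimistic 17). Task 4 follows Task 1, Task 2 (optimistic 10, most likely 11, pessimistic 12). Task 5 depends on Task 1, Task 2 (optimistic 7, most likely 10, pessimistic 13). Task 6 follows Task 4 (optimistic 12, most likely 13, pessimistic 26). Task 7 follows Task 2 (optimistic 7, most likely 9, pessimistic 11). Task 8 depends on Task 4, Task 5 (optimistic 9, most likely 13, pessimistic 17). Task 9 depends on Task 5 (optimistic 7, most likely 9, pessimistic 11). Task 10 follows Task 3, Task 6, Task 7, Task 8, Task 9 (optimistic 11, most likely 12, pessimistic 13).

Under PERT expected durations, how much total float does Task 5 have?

3 weeks

te_Task 1 = (1 + 4·2 + 15)/6 = 24/6 = 4
te_Task 2 = (5 + 4·6 + 13)/6 = 42/6 = 7
te_Task 3 = (5 + 4·11 + 17)/6 = 66/6 = 11
te_Task 4 = (10 + 4·11 + 12)/6 = 66/6 = 11
te_Task 5 = (7 + 4·10 + 13)/6 = 60/6 = 10
te_Task 6 = (12 + 4·13 + 26)/6 = 90/6 = 15
te_Task 7 = (7 + 4·9 + 11)/6 = 54/6 = 9
te_Task 8 = (9 + 4·13 + 17)/6 = 78/6 = 13
te_Task 9 = (7 + 4·9 + 11)/6 = 54/6 = 9
te_Task 10 = (11 + 4·12 + 13)/6 = 72/6 = 12

Forward pass:
ES_Task 1 = 0; EF_Task 1 = 4
ES_Task 2 = 0; EF_Task 2 = 7
ES_Task 3 = max(EF_Task 1=4, EF_Task 2=7) = 7; EF_Task 3 = 7+11 = 18
ES_Task 4 = max(EF_Task 1=4, EF_Task 2=7) = 7; EF_Task 4 = 7+11 = 18
ES_Task 5 = max(EF_Task 1=4, EF_Task 2=7) = 7; EF_Task 5 = 7+10 = 17
ES_Task 6 = 18; EF_Task 6 = 18+15 = 33
ES_Task 7 = 7; EF_Task 7 = 7+9 = 16
ES_Task 8 = max(EF_Task 4=18, EF_Task 5=17) = 18; EF_Task 8 = 18+13 = 31
ES_Task 9 = 17; EF_Task 9 = 17+9 = 26
ES_Task 10 = max(EF_Task 3=18, EF_Task 6=33, EF_Task 7=16, EF_Task 8=31, EF_Task 9=26) = 33; EF_Task 10 = 33+12 = 45
Expected project duration μ = 45 weeks. Critical path: Task 2 → Task 4 → Task 6 → Task 10.

Backward pass:
LF_Task 10 = 45; LS_Task 10 = 45−12 = 33
LF_Task 9 = LS_Task 10 = 33; LS_Task 9 = 33−9 = 24
LF_Task 8 = LS_Task 10 = 33; LS_Task 8 = 33−13 = 20
LF_Task 7 = LS_Task 10 = 33; LS_Task 7 = 33−9 = 24
LF_Task 6 = LS_Task 10 = 33; LS_Task 6 = 33−15 = 18
LF_Task 5 = min(LS_Task 8=20, LS_Task 9=24) = 20; LS_Task 5 = 20−10 = 10
LF_Task 4 = min(LS_Task 6=18, LS_Task 8=20) = 18; LS_Task 4 = 18−11 = 7
LF_Task 3 = LS_Task 10 = 33; LS_Task 3 = 33−11 = 22
LF_Task 2 = min(LS_Task 3=22, LS_Task 4=7, LS_Task 5=10, LS_Task 7=24) = 7; LS_Task 2 = 7−7 = 0
LF_Task 1 = min(LS_Task 3=22, LS_Task 4=7, LS_Task 5=10) = 7; LS_Task 1 = 7−4 = 3
Slack_Task 5 = LS_Task 5 − ES_Task 5 = 10 − 7 = 3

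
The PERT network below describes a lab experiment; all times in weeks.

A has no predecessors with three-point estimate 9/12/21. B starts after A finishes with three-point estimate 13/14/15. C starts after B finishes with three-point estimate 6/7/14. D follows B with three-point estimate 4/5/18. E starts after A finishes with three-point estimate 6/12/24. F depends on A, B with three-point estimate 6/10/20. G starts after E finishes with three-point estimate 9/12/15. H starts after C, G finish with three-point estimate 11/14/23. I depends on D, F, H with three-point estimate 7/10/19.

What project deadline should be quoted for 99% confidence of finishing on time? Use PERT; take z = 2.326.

74.9 weeks

te_A = (9 + 4·12 + 21)/6 = 78/6 = 13; σ²_A = ((21−9)/6)² = 4.000
te_B = (13 + 4·14 + 15)/6 = 84/6 = 14; σ²_B = ((15−13)/6)² = 0.111
te_C = (6 + 4·7 + 14)/6 = 48/6 = 8; σ²_C = ((14−6)/6)² = 1.778
te_D = (4 + 4·5 + 18)/6 = 42/6 = 7; σ²_D = ((18−4)/6)² = 5.444
te_E = (6 + 4·12 + 24)/6 = 78/6 = 13; σ²_E = ((24−6)/6)² = 9.000
te_F = (6 + 4·10 + 20)/6 = 66/6 = 11; σ²_F = ((20−6)/6)² = 5.444
te_G = (9 + 4·12 + 15)/6 = 72/6 = 12; σ²_G = ((15−9)/6)² = 1.000
te_H = (11 + 4·14 + 23)/6 = 90/6 = 15; σ²_H = ((23−11)/6)² = 4.000
te_I = (7 + 4·10 + 19)/6 = 66/6 = 11; σ²_I = ((19−7)/6)² = 4.000

Forward pass:
ES_A = 0; EF_A = 13
ES_B = 13; EF_B = 13+14 = 27
ES_C = 27; EF_C = 27+8 = 35
ES_D = 27; EF_D = 27+7 = 34
ES_E = 13; EF_E = 13+13 = 26
ES_F = max(EF_A=13, EF_B=27) = 27; EF_F = 27+11 = 38
ES_G = 26; EF_G = 26+12 = 38
ES_H = max(EF_C=35, EF_G=38) = 38; EF_H = 38+15 = 53
ES_I = max(EF_D=34, EF_F=38, EF_H=53) = 53; EF_I = 53+11 = 64
Expected project duration μ = 64 weeks. Critical path: A → E → G → H → I.

Variance along critical path = 4.000 + 9.000 + 1.000 + 4.000 + 4.000 = 22.000; σ = 4.690 weeks.
D = μ + z·σ = 64 + 2.326·4.690 = 74.9 weeks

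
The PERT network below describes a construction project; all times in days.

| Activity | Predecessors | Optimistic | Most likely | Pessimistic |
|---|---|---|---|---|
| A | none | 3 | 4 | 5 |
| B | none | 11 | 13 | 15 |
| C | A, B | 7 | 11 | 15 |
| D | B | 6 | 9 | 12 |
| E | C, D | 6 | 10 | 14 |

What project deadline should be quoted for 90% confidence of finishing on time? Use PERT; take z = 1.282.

36.6 days

te_A = (3 + 4·4 + 5)/6 = 24/6 = 4; σ²_A = ((5−3)/6)² = 0.111
te_B = (11 + 4·13 + 15)/6 = 78/6 = 13; σ²_B = ((15−11)/6)² = 0.444
te_C = (7 + 4·11 + 15)/6 = 66/6 = 11; σ²_C = ((15−7)/6)² = 1.778
te_D = (6 + 4·9 + 12)/6 = 54/6 = 9; σ²_D = ((12−6)/6)² = 1.000
te_E = (6 + 4·10 + 14)/6 = 60/6 = 10; σ²_E = ((14−6)/6)² = 1.778

Forward pass:
ES_A = 0; EF_A = 4
ES_B = 0; EF_B = 13
ES_C = max(EF_A=4, EF_B=13) = 13; EF_C = 13+11 = 24
ES_D = 13; EF_D = 13+9 = 22
ES_E = max(EF_C=24, EF_D=22) = 24; EF_E = 24+10 = 34
Expected project duration μ = 34 days. Critical path: B → C → E.

Variance along critical path = 0.444 + 1.778 + 1.778 = 4.000; σ = 2.000 days.
D = μ + z·σ = 34 + 1.282·2.000 = 36.6 days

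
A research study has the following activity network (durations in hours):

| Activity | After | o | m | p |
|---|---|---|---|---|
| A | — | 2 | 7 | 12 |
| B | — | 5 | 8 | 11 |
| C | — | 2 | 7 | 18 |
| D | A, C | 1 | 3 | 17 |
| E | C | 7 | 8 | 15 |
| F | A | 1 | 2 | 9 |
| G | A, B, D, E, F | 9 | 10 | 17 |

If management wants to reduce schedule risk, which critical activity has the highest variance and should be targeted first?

te_A = (2 + 4·7 + 12)/6 = 42/6 = 7; σ²_A = ((12−2)/6)² = 2.778
te_B = (5 + 4·8 + 11)/6 = 48/6 = 8; σ²_B = ((11−5)/6)² = 1.000
te_C = (2 + 4·7 + 18)/6 = 48/6 = 8; σ²_C = ((18−2)/6)² = 7.111
te_D = (1 + 4·3 + 17)/6 = 30/6 = 5; σ²_D = ((17−1)/6)² = 7.111
te_E = (7 + 4·8 + 15)/6 = 54/6 = 9; σ²_E = ((15−7)/6)² = 1.778
te_F = (1 + 4·2 + 9)/6 = 18/6 = 3; σ²_F = ((9−1)/6)² = 1.778
te_G = (9 + 4·10 + 17)/6 = 66/6 = 11; σ²_G = ((17−9)/6)² = 1.778

Forward pass:
ES_A = 0; EF_A = 7
ES_B = 0; EF_B = 8
ES_C = 0; EF_C = 8
ES_D = max(EF_A=7, EF_C=8) = 8; EF_D = 8+5 = 13
ES_E = 8; EF_E = 8+9 = 17
ES_F = 7; EF_F = 7+3 = 10
ES_G = max(EF_A=7, EF_B=8, EF_D=13, EF_E=17, EF_F=10) = 17; EF_G = 17+11 = 28
Expected project duration μ = 28 hours. Critical path: C → E → G.

Variances on critical path: σ²_C=7.111, σ²_E=1.778, σ²_G=1.778.
Largest is σ²_C = 7.111.

C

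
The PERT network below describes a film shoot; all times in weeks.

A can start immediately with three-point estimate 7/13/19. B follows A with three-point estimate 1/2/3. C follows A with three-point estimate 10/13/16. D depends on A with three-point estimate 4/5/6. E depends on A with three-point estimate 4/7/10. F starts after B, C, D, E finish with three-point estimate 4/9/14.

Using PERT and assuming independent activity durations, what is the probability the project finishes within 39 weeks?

0.924

te_A = (7 + 4·13 + 19)/6 = 78/6 = 13; σ²_A = ((19−7)/6)² = 4.000
te_B = (1 + 4·2 + 3)/6 = 12/6 = 2; σ²_B = ((3−1)/6)² = 0.111
te_C = (10 + 4·13 + 16)/6 = 78/6 = 13; σ²_C = ((16−10)/6)² = 1.000
te_D = (4 + 4·5 + 6)/6 = 30/6 = 5; σ²_D = ((6−4)/6)² = 0.111
te_E = (4 + 4·7 + 10)/6 = 42/6 = 7; σ²_E = ((10−4)/6)² = 1.000
te_F = (4 + 4·9 + 14)/6 = 54/6 = 9; σ²_F = ((14−4)/6)² = 2.778

Forward pass:
ES_A = 0; EF_A = 13
ES_B = 13; EF_B = 13+2 = 15
ES_C = 13; EF_C = 13+13 = 26
ES_D = 13; EF_D = 13+5 = 18
ES_E = 13; EF_E = 13+7 = 20
ES_F = max(EF_B=15, EF_C=26, EF_D=18, EF_E=20) = 26; EF_F = 26+9 = 35
Expected project duration μ = 35 weeks. Critical path: A → C → F.

Variance along critical path = 4.000 + 1.000 + 2.778 = 7.778; σ = √7.778 = 2.789 weeks.
Z = (39 − 35) / 2.789 = 1.434
P(T ≤ 39) = Φ(1.434) ≈ 0.924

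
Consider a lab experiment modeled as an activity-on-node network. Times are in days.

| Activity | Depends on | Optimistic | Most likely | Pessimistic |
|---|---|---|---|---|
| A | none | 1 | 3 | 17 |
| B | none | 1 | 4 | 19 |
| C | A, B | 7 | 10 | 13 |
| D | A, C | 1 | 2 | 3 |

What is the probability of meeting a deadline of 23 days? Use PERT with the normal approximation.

0.942

te_A = (1 + 4·3 + 17)/6 = 30/6 = 5; σ²_A = ((17−1)/6)² = 7.111
te_B = (1 + 4·4 + 19)/6 = 36/6 = 6; σ²_B = ((19−1)/6)² = 9.000
te_C = (7 + 4·10 + 13)/6 = 60/6 = 10; σ²_C = ((13−7)/6)² = 1.000
te_D = (1 + 4·2 + 3)/6 = 12/6 = 2; σ²_D = ((3−1)/6)² = 0.111

Forward pass:
ES_A = 0; EF_A = 5
ES_B = 0; EF_B = 6
ES_C = max(EF_A=5, EF_B=6) = 6; EF_C = 6+10 = 16
ES_D = max(EF_A=5, EF_C=16) = 16; EF_D = 16+2 = 18
Expected project duration μ = 18 days. Critical path: B → C → D.

Variance along critical path = 9.000 + 1.000 + 0.111 = 10.111; σ = √10.111 = 3.180 days.
Z = (23 − 18) / 3.180 = 1.572
P(T ≤ 23) = Φ(1.572) ≈ 0.942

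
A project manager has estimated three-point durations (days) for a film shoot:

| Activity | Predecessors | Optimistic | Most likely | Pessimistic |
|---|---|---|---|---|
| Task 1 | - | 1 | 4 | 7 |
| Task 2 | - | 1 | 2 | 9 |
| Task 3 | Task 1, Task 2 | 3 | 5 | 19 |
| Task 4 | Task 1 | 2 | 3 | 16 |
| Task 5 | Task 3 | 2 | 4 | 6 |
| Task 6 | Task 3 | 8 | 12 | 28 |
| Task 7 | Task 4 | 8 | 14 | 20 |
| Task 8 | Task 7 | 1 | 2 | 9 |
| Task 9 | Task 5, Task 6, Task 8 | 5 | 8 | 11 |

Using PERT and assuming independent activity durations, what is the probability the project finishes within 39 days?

te_Task 1 = (1 + 4·4 + 7)/6 = 24/6 = 4; σ²_Task 1 = ((7−1)/6)² = 1.000
te_Task 2 = (1 + 4·2 + 9)/6 = 18/6 = 3; σ²_Task 2 = ((9−1)/6)² = 1.778
te_Task 3 = (3 + 4·5 + 19)/6 = 42/6 = 7; σ²_Task 3 = ((19−3)/6)² = 7.111
te_Task 4 = (2 + 4·3 + 16)/6 = 30/6 = 5; σ²_Task 4 = ((16−2)/6)² = 5.444
te_Task 5 = (2 + 4·4 + 6)/6 = 24/6 = 4; σ²_Task 5 = ((6−2)/6)² = 0.444
te_Task 6 = (8 + 4·12 + 28)/6 = 84/6 = 14; σ²_Task 6 = ((28−8)/6)² = 11.111
te_Task 7 = (8 + 4·14 + 20)/6 = 84/6 = 14; σ²_Task 7 = ((20−8)/6)² = 4.000
te_Task 8 = (1 + 4·2 + 9)/6 = 18/6 = 3; σ²_Task 8 = ((9−1)/6)² = 1.778
te_Task 9 = (5 + 4·8 + 11)/6 = 48/6 = 8; σ²_Task 9 = ((11−5)/6)² = 1.000

Forward pass:
ES_Task 1 = 0; EF_Task 1 = 4
ES_Task 2 = 0; EF_Task 2 = 3
ES_Task 3 = max(EF_Task 1=4, EF_Task 2=3) = 4; EF_Task 3 = 4+7 = 11
ES_Task 4 = 4; EF_Task 4 = 4+5 = 9
ES_Task 5 = 11; EF_Task 5 = 11+4 = 15
ES_Task 6 = 11; EF_Task 6 = 11+14 = 25
ES_Task 7 = 9; EF_Task 7 = 9+14 = 23
ES_Task 8 = 23; EF_Task 8 = 23+3 = 26
ES_Task 9 = max(EF_Task 5=15, EF_Task 6=25, EF_Task 8=26) = 26; EF_Task 9 = 26+8 = 34
Expected project duration μ = 34 days. Critical path: Task 1 → Task 4 → Task 7 → Task 8 → Task 9.

Variance along critical path = 1.000 + 5.444 + 4.000 + 1.778 + 1.000 = 13.222; σ = √13.222 = 3.636 days.
Z = (39 − 34) / 3.636 = 1.375
P(T ≤ 39) = Φ(1.375) ≈ 0.915

0.915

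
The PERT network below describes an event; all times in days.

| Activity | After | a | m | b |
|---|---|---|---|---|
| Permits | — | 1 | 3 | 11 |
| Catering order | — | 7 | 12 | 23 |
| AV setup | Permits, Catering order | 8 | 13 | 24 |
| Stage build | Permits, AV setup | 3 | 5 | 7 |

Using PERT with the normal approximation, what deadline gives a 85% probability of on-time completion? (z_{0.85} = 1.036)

te_Permits = (1 + 4·3 + 11)/6 = 24/6 = 4; σ²_Permits = ((11−1)/6)² = 2.778
te_Catering order = (7 + 4·12 + 23)/6 = 78/6 = 13; σ²_Catering order = ((23−7)/6)² = 7.111
te_AV setup = (8 + 4·13 + 24)/6 = 84/6 = 14; σ²_AV setup = ((24−8)/6)² = 7.111
te_Stage build = (3 + 4·5 + 7)/6 = 30/6 = 5; σ²_Stage build = ((7−3)/6)² = 0.444

Forward pass:
ES_Permits = 0; EF_Permits = 4
ES_Catering order = 0; EF_Catering order = 13
ES_AV setup = max(EF_Permits=4, EF_Catering order=13) = 13; EF_AV setup = 13+14 = 27
ES_Stage build = max(EF_Permits=4, EF_AV setup=27) = 27; EF_Stage build = 27+5 = 32
Expected project duration μ = 32 days. Critical path: Catering order → AV setup → Stage build.

Variance along critical path = 7.111 + 7.111 + 0.444 = 14.667; σ = 3.830 days.
D = μ + z·σ = 32 + 1.036·3.830 = 36.0 days

36.0 days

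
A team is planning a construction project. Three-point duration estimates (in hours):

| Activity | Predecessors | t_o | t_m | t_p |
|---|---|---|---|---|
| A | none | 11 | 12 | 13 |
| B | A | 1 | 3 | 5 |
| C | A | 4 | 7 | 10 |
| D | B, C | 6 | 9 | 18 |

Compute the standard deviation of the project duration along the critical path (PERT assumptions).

te_A = (11 + 4·12 + 13)/6 = 72/6 = 12; σ²_A = ((13−11)/6)² = 0.111
te_B = (1 + 4·3 + 5)/6 = 18/6 = 3; σ²_B = ((5−1)/6)² = 0.444
te_C = (4 + 4·7 + 10)/6 = 42/6 = 7; σ²_C = ((10−4)/6)² = 1.000
te_D = (6 + 4·9 + 18)/6 = 60/6 = 10; σ²_D = ((18−6)/6)² = 4.000

Forward pass:
ES_A = 0; EF_A = 12
ES_B = 12; EF_B = 12+3 = 15
ES_C = 12; EF_C = 12+7 = 19
ES_D = max(EF_B=15, EF_C=19) = 19; EF_D = 19+10 = 29
Expected project duration μ = 29 hours. Critical path: A → C → D.

Variance along critical path = 0.111 + 1.000 + 4.000 = 5.111
σ = √5.111 = 2.261 hours

2.26 hours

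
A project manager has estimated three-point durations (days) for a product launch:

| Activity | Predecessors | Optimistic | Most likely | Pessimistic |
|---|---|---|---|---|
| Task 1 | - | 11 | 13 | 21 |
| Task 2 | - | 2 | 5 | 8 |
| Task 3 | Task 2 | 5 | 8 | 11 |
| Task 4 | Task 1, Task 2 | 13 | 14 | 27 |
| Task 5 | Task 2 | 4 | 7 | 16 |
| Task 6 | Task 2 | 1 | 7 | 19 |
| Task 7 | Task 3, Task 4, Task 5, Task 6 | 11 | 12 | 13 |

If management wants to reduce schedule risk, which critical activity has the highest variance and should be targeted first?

te_Task 1 = (11 + 4·13 + 21)/6 = 84/6 = 14; σ²_Task 1 = ((21−11)/6)² = 2.778
te_Task 2 = (2 + 4·5 + 8)/6 = 30/6 = 5; σ²_Task 2 = ((8−2)/6)² = 1.000
te_Task 3 = (5 + 4·8 + 11)/6 = 48/6 = 8; σ²_Task 3 = ((11−5)/6)² = 1.000
te_Task 4 = (13 + 4·14 + 27)/6 = 96/6 = 16; σ²_Task 4 = ((27−13)/6)² = 5.444
te_Task 5 = (4 + 4·7 + 16)/6 = 48/6 = 8; σ²_Task 5 = ((16−4)/6)² = 4.000
te_Task 6 = (1 + 4·7 + 19)/6 = 48/6 = 8; σ²_Task 6 = ((19−1)/6)² = 9.000
te_Task 7 = (11 + 4·12 + 13)/6 = 72/6 = 12; σ²_Task 7 = ((13−11)/6)² = 0.111

Forward pass:
ES_Task 1 = 0; EF_Task 1 = 14
ES_Task 2 = 0; EF_Task 2 = 5
ES_Task 3 = 5; EF_Task 3 = 5+8 = 13
ES_Task 4 = max(EF_Task 1=14, EF_Task 2=5) = 14; EF_Task 4 = 14+16 = 30
ES_Task 5 = 5; EF_Task 5 = 5+8 = 13
ES_Task 6 = 5; EF_Task 6 = 5+8 = 13
ES_Task 7 = max(EF_Task 3=13, EF_Task 4=30, EF_Task 5=13, EF_Task 6=13) = 30; EF_Task 7 = 30+12 = 42
Expected project duration μ = 42 days. Critical path: Task 1 → Task 4 → Task 7.

Variances on critical path: σ²_Task 1=2.778, σ²_Task 4=5.444, σ²_Task 7=0.111.
Largest is σ²_Task 4 = 5.444.

Task 4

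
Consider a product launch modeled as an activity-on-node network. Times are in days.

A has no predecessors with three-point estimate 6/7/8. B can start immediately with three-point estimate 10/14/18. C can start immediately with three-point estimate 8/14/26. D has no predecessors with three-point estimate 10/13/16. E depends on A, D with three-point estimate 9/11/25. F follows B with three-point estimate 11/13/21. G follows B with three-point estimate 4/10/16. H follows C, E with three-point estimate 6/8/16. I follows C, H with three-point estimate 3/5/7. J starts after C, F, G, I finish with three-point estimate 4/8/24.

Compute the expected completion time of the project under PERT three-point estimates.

te_A = (6 + 4·7 + 8)/6 = 42/6 = 7
te_B = (10 + 4·14 + 18)/6 = 84/6 = 14
te_C = (8 + 4·14 + 26)/6 = 90/6 = 15
te_D = (10 + 4·13 + 16)/6 = 78/6 = 13
te_E = (9 + 4·11 + 25)/6 = 78/6 = 13
te_F = (11 + 4·13 + 21)/6 = 84/6 = 14
te_G = (4 + 4·10 + 16)/6 = 60/6 = 10
te_H = (6 + 4·8 + 16)/6 = 54/6 = 9
te_I = (3 + 4·5 + 7)/6 = 30/6 = 5
te_J = (4 + 4·8 + 24)/6 = 60/6 = 10

Forward pass:
ES_A = 0; EF_A = 7
ES_B = 0; EF_B = 14
ES_C = 0; EF_C = 15
ES_D = 0; EF_D = 13
ES_E = max(EF_A=7, EF_D=13) = 13; EF_E = 13+13 = 26
ES_F = 14; EF_F = 14+14 = 28
ES_G = 14; EF_G = 14+10 = 24
ES_H = max(EF_C=15, EF_E=26) = 26; EF_H = 26+9 = 35
ES_I = max(EF_C=15, EF_H=35) = 35; EF_I = 35+5 = 40
ES_J = max(EF_C=15, EF_F=28, EF_G=24, EF_I=40) = 40; EF_J = 40+10 = 50
Expected project duration μ = 50 days. Critical path: D → E → H → I → J.

50 days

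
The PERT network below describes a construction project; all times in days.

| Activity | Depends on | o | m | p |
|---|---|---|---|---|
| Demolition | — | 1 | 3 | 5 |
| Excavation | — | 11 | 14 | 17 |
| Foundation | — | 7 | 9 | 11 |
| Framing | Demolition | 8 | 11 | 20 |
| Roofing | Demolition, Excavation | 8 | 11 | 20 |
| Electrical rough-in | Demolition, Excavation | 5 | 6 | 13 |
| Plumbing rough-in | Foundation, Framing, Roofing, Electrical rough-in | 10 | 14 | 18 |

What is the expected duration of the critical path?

40 days

te_Demolition = (1 + 4·3 + 5)/6 = 18/6 = 3
te_Excavation = (11 + 4·14 + 17)/6 = 84/6 = 14
te_Foundation = (7 + 4·9 + 11)/6 = 54/6 = 9
te_Framing = (8 + 4·11 + 20)/6 = 72/6 = 12
te_Roofing = (8 + 4·11 + 20)/6 = 72/6 = 12
te_Electrical rough-in = (5 + 4·6 + 13)/6 = 42/6 = 7
te_Plumbing rough-in = (10 + 4·14 + 18)/6 = 84/6 = 14

Forward pass:
ES_Demolition = 0; EF_Demolition = 3
ES_Excavation = 0; EF_Excavation = 14
ES_Foundation = 0; EF_Foundation = 9
ES_Framing = 3; EF_Framing = 3+12 = 15
ES_Roofing = max(EF_Demolition=3, EF_Excavation=14) = 14; EF_Roofing = 14+12 = 26
ES_Electrical rough-in = max(EF_Demolition=3, EF_Excavation=14) = 14; EF_Electrical rough-in = 14+7 = 21
ES_Plumbing rough-in = max(EF_Foundation=9, EF_Framing=15, EF_Roofing=26, EF_Electrical rough-in=21) = 26; EF_Plumbing rough-in = 26+14 = 40
Expected project duration μ = 40 days. Critical path: Excavation → Roofing → Plumbing rough-in.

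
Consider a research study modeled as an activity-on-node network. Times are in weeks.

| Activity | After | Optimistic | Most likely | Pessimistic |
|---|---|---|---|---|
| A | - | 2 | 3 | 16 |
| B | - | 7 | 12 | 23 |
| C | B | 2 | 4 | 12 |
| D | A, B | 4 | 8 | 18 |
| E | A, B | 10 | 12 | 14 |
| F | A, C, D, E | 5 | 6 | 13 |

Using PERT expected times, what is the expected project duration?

te_A = (2 + 4·3 + 16)/6 = 30/6 = 5
te_B = (7 + 4·12 + 23)/6 = 78/6 = 13
te_C = (2 + 4·4 + 12)/6 = 30/6 = 5
te_D = (4 + 4·8 + 18)/6 = 54/6 = 9
te_E = (10 + 4·12 + 14)/6 = 72/6 = 12
te_F = (5 + 4·6 + 13)/6 = 42/6 = 7

Forward pass:
ES_A = 0; EF_A = 5
ES_B = 0; EF_B = 13
ES_C = 13; EF_C = 13+5 = 18
ES_D = max(EF_A=5, EF_B=13) = 13; EF_D = 13+9 = 22
ES_E = max(EF_A=5, EF_B=13) = 13; EF_E = 13+12 = 25
ES_F = max(EF_A=5, EF_C=18, EF_D=22, EF_E=25) = 25; EF_F = 25+7 = 32
Expected project duration μ = 32 weeks. Critical path: B → E → F.

32 weeks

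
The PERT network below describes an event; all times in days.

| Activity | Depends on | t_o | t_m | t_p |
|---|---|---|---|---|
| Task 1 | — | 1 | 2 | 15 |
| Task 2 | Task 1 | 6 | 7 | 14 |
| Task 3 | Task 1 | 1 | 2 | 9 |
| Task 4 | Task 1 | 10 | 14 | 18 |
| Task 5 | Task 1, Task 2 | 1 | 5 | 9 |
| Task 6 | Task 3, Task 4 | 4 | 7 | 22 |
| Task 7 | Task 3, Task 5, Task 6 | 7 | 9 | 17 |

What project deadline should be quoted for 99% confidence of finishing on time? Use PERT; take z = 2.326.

47.1 days

te_Task 1 = (1 + 4·2 + 15)/6 = 24/6 = 4; σ²_Task 1 = ((15−1)/6)² = 5.444
te_Task 2 = (6 + 4·7 + 14)/6 = 48/6 = 8; σ²_Task 2 = ((14−6)/6)² = 1.778
te_Task 3 = (1 + 4·2 + 9)/6 = 18/6 = 3; σ²_Task 3 = ((9−1)/6)² = 1.778
te_Task 4 = (10 + 4·14 + 18)/6 = 84/6 = 14; σ²_Task 4 = ((18−10)/6)² = 1.778
te_Task 5 = (1 + 4·5 + 9)/6 = 30/6 = 5; σ²_Task 5 = ((9−1)/6)² = 1.778
te_Task 6 = (4 + 4·7 + 22)/6 = 54/6 = 9; σ²_Task 6 = ((22−4)/6)² = 9.000
te_Task 7 = (7 + 4·9 + 17)/6 = 60/6 = 10; σ²_Task 7 = ((17−7)/6)² = 2.778

Forward pass:
ES_Task 1 = 0; EF_Task 1 = 4
ES_Task 2 = 4; EF_Task 2 = 4+8 = 12
ES_Task 3 = 4; EF_Task 3 = 4+3 = 7
ES_Task 4 = 4; EF_Task 4 = 4+14 = 18
ES_Task 5 = max(EF_Task 1=4, EF_Task 2=12) = 12; EF_Task 5 = 12+5 = 17
ES_Task 6 = max(EF_Task 3=7, EF_Task 4=18) = 18; EF_Task 6 = 18+9 = 27
ES_Task 7 = max(EF_Task 3=7, EF_Task 5=17, EF_Task 6=27) = 27; EF_Task 7 = 27+10 = 37
Expected project duration μ = 37 days. Critical path: Task 1 → Task 4 → Task 6 → Task 7.

Variance along critical path = 5.444 + 1.778 + 9.000 + 2.778 = 19.000; σ = 4.359 days.
D = μ + z·σ = 37 + 2.326·4.359 = 47.1 days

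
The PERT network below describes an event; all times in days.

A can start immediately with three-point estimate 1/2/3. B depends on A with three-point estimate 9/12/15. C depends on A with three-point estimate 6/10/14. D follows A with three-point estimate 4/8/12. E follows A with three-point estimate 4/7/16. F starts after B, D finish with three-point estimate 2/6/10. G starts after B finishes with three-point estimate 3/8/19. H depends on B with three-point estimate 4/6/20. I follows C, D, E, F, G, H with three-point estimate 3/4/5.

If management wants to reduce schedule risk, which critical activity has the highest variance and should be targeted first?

te_A = (1 + 4·2 + 3)/6 = 12/6 = 2; σ²_A = ((3−1)/6)² = 0.111
te_B = (9 + 4·12 + 15)/6 = 72/6 = 12; σ²_B = ((15−9)/6)² = 1.000
te_C = (6 + 4·10 + 14)/6 = 60/6 = 10; σ²_C = ((14−6)/6)² = 1.778
te_D = (4 + 4·8 + 12)/6 = 48/6 = 8; σ²_D = ((12−4)/6)² = 1.778
te_E = (4 + 4·7 + 16)/6 = 48/6 = 8; σ²_E = ((16−4)/6)² = 4.000
te_F = (2 + 4·6 + 10)/6 = 36/6 = 6; σ²_F = ((10−2)/6)² = 1.778
te_G = (3 + 4·8 + 19)/6 = 54/6 = 9; σ²_G = ((19−3)/6)² = 7.111
te_H = (4 + 4·6 + 20)/6 = 48/6 = 8; σ²_H = ((20−4)/6)² = 7.111
te_I = (3 + 4·4 + 5)/6 = 24/6 = 4; σ²_I = ((5−3)/6)² = 0.111

Forward pass:
ES_A = 0; EF_A = 2
ES_B = 2; EF_B = 2+12 = 14
ES_C = 2; EF_C = 2+10 = 12
ES_D = 2; EF_D = 2+8 = 10
ES_E = 2; EF_E = 2+8 = 10
ES_F = max(EF_B=14, EF_D=10) = 14; EF_F = 14+6 = 20
ES_G = 14; EF_G = 14+9 = 23
ES_H = 14; EF_H = 14+8 = 22
ES_I = max(EF_C=12, EF_D=10, EF_E=10, EF_F=20, EF_G=23, EF_H=22) = 23; EF_I = 23+4 = 27
Expected project duration μ = 27 days. Critical path: A → B → G → I.

Variances on critical path: σ²_A=0.111, σ²_B=1.000, σ²_G=7.111, σ²_I=0.111.
Largest is σ²_G = 7.111.

G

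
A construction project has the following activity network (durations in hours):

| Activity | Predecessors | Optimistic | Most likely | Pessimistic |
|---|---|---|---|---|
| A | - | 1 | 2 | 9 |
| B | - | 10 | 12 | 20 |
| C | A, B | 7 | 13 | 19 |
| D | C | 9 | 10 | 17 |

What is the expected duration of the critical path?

37 hours

te_A = (1 + 4·2 + 9)/6 = 18/6 = 3
te_B = (10 + 4·12 + 20)/6 = 78/6 = 13
te_C = (7 + 4·13 + 19)/6 = 78/6 = 13
te_D = (9 + 4·10 + 17)/6 = 66/6 = 11

Forward pass:
ES_A = 0; EF_A = 3
ES_B = 0; EF_B = 13
ES_C = max(EF_A=3, EF_B=13) = 13; EF_C = 13+13 = 26
ES_D = 26; EF_D = 26+11 = 37
Expected project duration μ = 37 hours. Critical path: B → C → D.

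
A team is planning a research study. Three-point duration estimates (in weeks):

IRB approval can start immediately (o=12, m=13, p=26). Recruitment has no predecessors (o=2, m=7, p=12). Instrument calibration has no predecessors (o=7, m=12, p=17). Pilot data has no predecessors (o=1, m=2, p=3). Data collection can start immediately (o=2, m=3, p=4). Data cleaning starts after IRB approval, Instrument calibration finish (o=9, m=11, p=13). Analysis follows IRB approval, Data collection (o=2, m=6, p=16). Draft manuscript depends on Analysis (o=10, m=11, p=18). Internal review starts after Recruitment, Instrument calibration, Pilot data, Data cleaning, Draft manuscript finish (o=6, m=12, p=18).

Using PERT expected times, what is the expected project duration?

46 weeks

te_IRB approval = (12 + 4·13 + 26)/6 = 90/6 = 15
te_Recruitment = (2 + 4·7 + 12)/6 = 42/6 = 7
te_Instrument calibration = (7 + 4·12 + 17)/6 = 72/6 = 12
te_Pilot data = (1 + 4·2 + 3)/6 = 12/6 = 2
te_Data collection = (2 + 4·3 + 4)/6 = 18/6 = 3
te_Data cleaning = (9 + 4·11 + 13)/6 = 66/6 = 11
te_Analysis = (2 + 4·6 + 16)/6 = 42/6 = 7
te_Draft manuscript = (10 + 4·11 + 18)/6 = 72/6 = 12
te_Internal review = (6 + 4·12 + 18)/6 = 72/6 = 12

Forward pass:
ES_IRB approval = 0; EF_IRB approval = 15
ES_Recruitment = 0; EF_Recruitment = 7
ES_Instrument calibration = 0; EF_Instrument calibration = 12
ES_Pilot data = 0; EF_Pilot data = 2
ES_Data collection = 0; EF_Data collection = 3
ES_Data cleaning = max(EF_IRB approval=15, EF_Instrument calibration=12) = 15; EF_Data cleaning = 15+11 = 26
ES_Analysis = max(EF_IRB approval=15, EF_Data collection=3) = 15; EF_Analysis = 15+7 = 22
ES_Draft manuscript = 22; EF_Draft manuscript = 22+12 = 34
ES_Internal review = max(EF_Recruitment=7, EF_Instrument calibration=12, EF_Pilot data=2, EF_Data cleaning=26, EF_Draft manuscript=34) = 34; EF_Internal review = 34+12 = 46
Expected project duration μ = 46 weeks. Critical path: IRB approval → Analysis → Draft manuscript → Internal review.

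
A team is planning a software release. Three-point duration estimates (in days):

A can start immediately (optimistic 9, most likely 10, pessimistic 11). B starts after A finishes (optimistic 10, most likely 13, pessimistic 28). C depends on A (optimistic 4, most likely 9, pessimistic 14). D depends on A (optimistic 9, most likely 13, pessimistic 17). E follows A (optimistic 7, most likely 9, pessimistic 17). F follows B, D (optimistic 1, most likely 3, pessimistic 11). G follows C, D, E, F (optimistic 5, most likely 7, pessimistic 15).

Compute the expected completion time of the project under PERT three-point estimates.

37 days

te_A = (9 + 4·10 + 11)/6 = 60/6 = 10
te_B = (10 + 4·13 + 28)/6 = 90/6 = 15
te_C = (4 + 4·9 + 14)/6 = 54/6 = 9
te_D = (9 + 4·13 + 17)/6 = 78/6 = 13
te_E = (7 + 4·9 + 17)/6 = 60/6 = 10
te_F = (1 + 4·3 + 11)/6 = 24/6 = 4
te_G = (5 + 4·7 + 15)/6 = 48/6 = 8

Forward pass:
ES_A = 0; EF_A = 10
ES_B = 10; EF_B = 10+15 = 25
ES_C = 10; EF_C = 10+9 = 19
ES_D = 10; EF_D = 10+13 = 23
ES_E = 10; EF_E = 10+10 = 20
ES_F = max(EF_B=25, EF_D=23) = 25; EF_F = 25+4 = 29
ES_G = max(EF_C=19, EF_D=23, EF_E=20, EF_F=29) = 29; EF_G = 29+8 = 37
Expected project duration μ = 37 days. Critical path: A → B → F → G.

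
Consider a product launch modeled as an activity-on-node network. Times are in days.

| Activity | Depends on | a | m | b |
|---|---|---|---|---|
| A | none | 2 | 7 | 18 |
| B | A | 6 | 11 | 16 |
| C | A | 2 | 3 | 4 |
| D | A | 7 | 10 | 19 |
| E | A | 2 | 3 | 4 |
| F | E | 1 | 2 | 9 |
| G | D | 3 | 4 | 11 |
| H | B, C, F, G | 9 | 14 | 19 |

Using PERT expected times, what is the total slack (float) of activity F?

10 days

te_A = (2 + 4·7 + 18)/6 = 48/6 = 8
te_B = (6 + 4·11 + 16)/6 = 66/6 = 11
te_C = (2 + 4·3 + 4)/6 = 18/6 = 3
te_D = (7 + 4·10 + 19)/6 = 66/6 = 11
te_E = (2 + 4·3 + 4)/6 = 18/6 = 3
te_F = (1 + 4·2 + 9)/6 = 18/6 = 3
te_G = (3 + 4·4 + 11)/6 = 30/6 = 5
te_H = (9 + 4·14 + 19)/6 = 84/6 = 14

Forward pass:
ES_A = 0; EF_A = 8
ES_B = 8; EF_B = 8+11 = 19
ES_C = 8; EF_C = 8+3 = 11
ES_D = 8; EF_D = 8+11 = 19
ES_E = 8; EF_E = 8+3 = 11
ES_F = 11; EF_F = 11+3 = 14
ES_G = 19; EF_G = 19+5 = 24
ES_H = max(EF_B=19, EF_C=11, EF_F=14, EF_G=24) = 24; EF_H = 24+14 = 38
Expected project duration μ = 38 days. Critical path: A → D → G → H.

Backward pass:
LF_H = 38; LS_H = 38−14 = 24
LF_G = LS_H = 24; LS_G = 24−5 = 19
LF_F = LS_H = 24; LS_F = 24−3 = 21
LF_E = LS_F = 21; LS_E = 21−3 = 18
LF_D = LS_G = 19; LS_D = 19−11 = 8
LF_C = LS_H = 24; LS_C = 24−3 = 21
LF_B = LS_H = 24; LS_B = 24−11 = 13
LF_A = min(LS_B=13, LS_C=21, LS_D=8, LS_E=18) = 8; LS_A = 8−8 = 0
Slack_F = LS_F − ES_F = 21 − 11 = 10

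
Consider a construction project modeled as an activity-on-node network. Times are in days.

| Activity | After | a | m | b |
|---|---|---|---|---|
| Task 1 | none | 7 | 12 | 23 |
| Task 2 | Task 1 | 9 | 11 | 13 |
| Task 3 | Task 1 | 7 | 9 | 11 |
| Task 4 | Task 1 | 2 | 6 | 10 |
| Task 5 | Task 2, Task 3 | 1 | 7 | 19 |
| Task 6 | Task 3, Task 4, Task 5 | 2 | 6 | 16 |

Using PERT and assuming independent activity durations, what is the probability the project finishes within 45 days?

0.900

te_Task 1 = (7 + 4·12 + 23)/6 = 78/6 = 13; σ²_Task 1 = ((23−7)/6)² = 7.111
te_Task 2 = (9 + 4·11 + 13)/6 = 66/6 = 11; σ²_Task 2 = ((13−9)/6)² = 0.444
te_Task 3 = (7 + 4·9 + 11)/6 = 54/6 = 9; σ²_Task 3 = ((11−7)/6)² = 0.444
te_Task 4 = (2 + 4·6 + 10)/6 = 36/6 = 6; σ²_Task 4 = ((10−2)/6)² = 1.778
te_Task 5 = (1 + 4·7 + 19)/6 = 48/6 = 8; σ²_Task 5 = ((19−1)/6)² = 9.000
te_Task 6 = (2 + 4·6 + 16)/6 = 42/6 = 7; σ²_Task 6 = ((16−2)/6)² = 5.444

Forward pass:
ES_Task 1 = 0; EF_Task 1 = 13
ES_Task 2 = 13; EF_Task 2 = 13+11 = 24
ES_Task 3 = 13; EF_Task 3 = 13+9 = 22
ES_Task 4 = 13; EF_Task 4 = 13+6 = 19
ES_Task 5 = max(EF_Task 2=24, EF_Task 3=22) = 24; EF_Task 5 = 24+8 = 32
ES_Task 6 = max(EF_Task 3=22, EF_Task 4=19, EF_Task 5=32) = 32; EF_Task 6 = 32+7 = 39
Expected project duration μ = 39 days. Critical path: Task 1 → Task 2 → Task 5 → Task 6.

Variance along critical path = 7.111 + 0.444 + 9.000 + 5.444 = 22.000; σ = √22.000 = 4.690 days.
Z = (45 − 39) / 4.690 = 1.279
P(T ≤ 45) = Φ(1.279) ≈ 0.900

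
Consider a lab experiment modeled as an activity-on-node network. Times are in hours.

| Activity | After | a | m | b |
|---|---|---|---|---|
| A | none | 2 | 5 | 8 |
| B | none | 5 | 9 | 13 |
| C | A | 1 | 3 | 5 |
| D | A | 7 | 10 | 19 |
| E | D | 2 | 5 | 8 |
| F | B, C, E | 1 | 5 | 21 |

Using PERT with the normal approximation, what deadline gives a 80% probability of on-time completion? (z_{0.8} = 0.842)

31.5 hours

te_A = (2 + 4·5 + 8)/6 = 30/6 = 5; σ²_A = ((8−2)/6)² = 1.000
te_B = (5 + 4·9 + 13)/6 = 54/6 = 9; σ²_B = ((13−5)/6)² = 1.778
te_C = (1 + 4·3 + 5)/6 = 18/6 = 3; σ²_C = ((5−1)/6)² = 0.444
te_D = (7 + 4·10 + 19)/6 = 66/6 = 11; σ²_D = ((19−7)/6)² = 4.000
te_E = (2 + 4·5 + 8)/6 = 30/6 = 5; σ²_E = ((8−2)/6)² = 1.000
te_F = (1 + 4·5 + 21)/6 = 42/6 = 7; σ²_F = ((21−1)/6)² = 11.111

Forward pass:
ES_A = 0; EF_A = 5
ES_B = 0; EF_B = 9
ES_C = 5; EF_C = 5+3 = 8
ES_D = 5; EF_D = 5+11 = 16
ES_E = 16; EF_E = 16+5 = 21
ES_F = max(EF_B=9, EF_C=8, EF_E=21) = 21; EF_F = 21+7 = 28
Expected project duration μ = 28 hours. Critical path: A → D → E → F.

Variance along critical path = 1.000 + 4.000 + 1.000 + 11.111 = 17.111; σ = 4.137 hours.
D = μ + z·σ = 28 + 0.842·4.137 = 31.5 hours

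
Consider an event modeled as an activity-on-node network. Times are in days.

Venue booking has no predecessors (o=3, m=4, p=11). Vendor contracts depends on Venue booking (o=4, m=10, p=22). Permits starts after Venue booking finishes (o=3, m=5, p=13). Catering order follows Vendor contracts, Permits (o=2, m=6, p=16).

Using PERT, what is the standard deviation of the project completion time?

te_Venue booking = (3 + 4·4 + 11)/6 = 30/6 = 5; σ²_Venue booking = ((11−3)/6)² = 1.778
te_Vendor contracts = (4 + 4·10 + 22)/6 = 66/6 = 11; σ²_Vendor contracts = ((22−4)/6)² = 9.000
te_Permits = (3 + 4·5 + 13)/6 = 36/6 = 6; σ²_Permits = ((13−3)/6)² = 2.778
te_Catering order = (2 + 4·6 + 16)/6 = 42/6 = 7; σ²_Catering order = ((16−2)/6)² = 5.444

Forward pass:
ES_Venue booking = 0; EF_Venue booking = 5
ES_Vendor contracts = 5; EF_Vendor contracts = 5+11 = 16
ES_Permits = 5; EF_Permits = 5+6 = 11
ES_Catering order = max(EF_Vendor contracts=16, EF_Permits=11) = 16; EF_Catering order = 16+7 = 23
Expected project duration μ = 23 days. Critical path: Venue booking → Vendor contracts → Catering order.

Variance along critical path = 1.778 + 9.000 + 5.444 = 16.222
σ = √16.222 = 4.028 days

4.03 days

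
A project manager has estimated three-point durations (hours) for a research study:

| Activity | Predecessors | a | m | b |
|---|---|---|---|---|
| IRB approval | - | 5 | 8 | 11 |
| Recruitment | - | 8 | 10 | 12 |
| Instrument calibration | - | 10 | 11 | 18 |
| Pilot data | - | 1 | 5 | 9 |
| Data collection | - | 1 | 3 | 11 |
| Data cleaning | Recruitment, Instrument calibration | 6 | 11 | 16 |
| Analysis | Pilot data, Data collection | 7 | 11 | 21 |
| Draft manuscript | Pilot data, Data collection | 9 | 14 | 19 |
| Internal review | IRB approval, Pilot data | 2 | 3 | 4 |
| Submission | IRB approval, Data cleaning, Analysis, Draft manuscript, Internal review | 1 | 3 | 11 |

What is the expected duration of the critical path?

te_IRB approval = (5 + 4·8 + 11)/6 = 48/6 = 8
te_Recruitment = (8 + 4·10 + 12)/6 = 60/6 = 10
te_Instrument calibration = (10 + 4·11 + 18)/6 = 72/6 = 12
te_Pilot data = (1 + 4·5 + 9)/6 = 30/6 = 5
te_Data collection = (1 + 4·3 + 11)/6 = 24/6 = 4
te_Data cleaning = (6 + 4·11 + 16)/6 = 66/6 = 11
te_Analysis = (7 + 4·11 + 21)/6 = 72/6 = 12
te_Draft manuscript = (9 + 4·14 + 19)/6 = 84/6 = 14
te_Internal review = (2 + 4·3 + 4)/6 = 18/6 = 3
te_Submission = (1 + 4·3 + 11)/6 = 24/6 = 4

Forward pass:
ES_IRB approval = 0; EF_IRB approval = 8
ES_Recruitment = 0; EF_Recruitment = 10
ES_Instrument calibration = 0; EF_Instrument calibration = 12
ES_Pilot data = 0; EF_Pilot data = 5
ES_Data collection = 0; EF_Data collection = 4
ES_Data cleaning = max(EF_Recruitment=10, EF_Instrument calibration=12) = 12; EF_Data cleaning = 12+11 = 23
ES_Analysis = max(EF_Pilot data=5, EF_Data collection=4) = 5; EF_Analysis = 5+12 = 17
ES_Draft manuscript = max(EF_Pilot data=5, EF_Data collection=4) = 5; EF_Draft manuscript = 5+14 = 19
ES_Internal review = max(EF_IRB approval=8, EF_Pilot data=5) = 8; EF_Internal review = 8+3 = 11
ES_Submission = max(EF_IRB approval=8, EF_Data cleaning=23, EF_Analysis=17, EF_Draft manuscript=19, EF_Internal review=11) = 23; EF_Submission = 23+4 = 27
Expected project duration μ = 27 hours. Critical path: Instrument calibration → Data cleaning → Submission.

27 hours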